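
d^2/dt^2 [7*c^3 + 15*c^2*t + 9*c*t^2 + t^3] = 18*c + 6*t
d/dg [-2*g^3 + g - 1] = 1 - 6*g^2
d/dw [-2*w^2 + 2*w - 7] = 2 - 4*w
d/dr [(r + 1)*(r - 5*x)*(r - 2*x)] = 3*r^2 - 14*r*x + 2*r + 10*x^2 - 7*x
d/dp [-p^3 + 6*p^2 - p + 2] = -3*p^2 + 12*p - 1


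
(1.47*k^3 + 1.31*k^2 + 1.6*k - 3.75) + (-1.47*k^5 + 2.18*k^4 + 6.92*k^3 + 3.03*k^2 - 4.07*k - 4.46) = -1.47*k^5 + 2.18*k^4 + 8.39*k^3 + 4.34*k^2 - 2.47*k - 8.21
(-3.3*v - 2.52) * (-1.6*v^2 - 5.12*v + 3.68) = 5.28*v^3 + 20.928*v^2 + 0.7584*v - 9.2736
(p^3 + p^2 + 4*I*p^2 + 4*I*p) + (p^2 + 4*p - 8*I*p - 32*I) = p^3 + 2*p^2 + 4*I*p^2 + 4*p - 4*I*p - 32*I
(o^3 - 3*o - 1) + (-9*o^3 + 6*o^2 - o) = -8*o^3 + 6*o^2 - 4*o - 1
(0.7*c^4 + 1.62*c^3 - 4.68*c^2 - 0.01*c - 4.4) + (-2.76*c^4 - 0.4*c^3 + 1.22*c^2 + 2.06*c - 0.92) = -2.06*c^4 + 1.22*c^3 - 3.46*c^2 + 2.05*c - 5.32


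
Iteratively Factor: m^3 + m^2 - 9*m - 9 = (m + 3)*(m^2 - 2*m - 3) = (m - 3)*(m + 3)*(m + 1)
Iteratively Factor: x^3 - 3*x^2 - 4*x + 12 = (x - 2)*(x^2 - x - 6) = (x - 3)*(x - 2)*(x + 2)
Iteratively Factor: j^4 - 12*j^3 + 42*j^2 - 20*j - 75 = (j + 1)*(j^3 - 13*j^2 + 55*j - 75) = (j - 5)*(j + 1)*(j^2 - 8*j + 15) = (j - 5)^2*(j + 1)*(j - 3)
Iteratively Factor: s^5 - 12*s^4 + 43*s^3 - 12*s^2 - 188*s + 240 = (s - 5)*(s^4 - 7*s^3 + 8*s^2 + 28*s - 48) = (s - 5)*(s - 3)*(s^3 - 4*s^2 - 4*s + 16) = (s - 5)*(s - 4)*(s - 3)*(s^2 - 4) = (s - 5)*(s - 4)*(s - 3)*(s - 2)*(s + 2)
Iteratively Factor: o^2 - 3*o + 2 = (o - 2)*(o - 1)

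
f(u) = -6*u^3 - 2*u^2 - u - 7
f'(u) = -18*u^2 - 4*u - 1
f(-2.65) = 93.26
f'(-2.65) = -116.80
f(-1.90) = 28.83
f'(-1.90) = -58.38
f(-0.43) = -6.46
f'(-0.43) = -2.61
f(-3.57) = 244.08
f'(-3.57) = -216.13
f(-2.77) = 107.95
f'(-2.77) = -128.03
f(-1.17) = 1.04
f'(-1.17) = -20.96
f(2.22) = -84.72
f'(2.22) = -98.59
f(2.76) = -151.14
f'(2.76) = -149.16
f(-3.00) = 140.00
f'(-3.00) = -151.00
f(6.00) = -1381.00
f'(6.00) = -673.00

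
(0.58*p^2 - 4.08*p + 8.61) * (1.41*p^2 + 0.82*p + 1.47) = 0.8178*p^4 - 5.2772*p^3 + 9.6471*p^2 + 1.0626*p + 12.6567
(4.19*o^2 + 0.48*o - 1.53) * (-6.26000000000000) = -26.2294*o^2 - 3.0048*o + 9.5778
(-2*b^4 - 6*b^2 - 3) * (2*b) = -4*b^5 - 12*b^3 - 6*b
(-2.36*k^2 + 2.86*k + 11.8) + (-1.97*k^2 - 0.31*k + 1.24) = -4.33*k^2 + 2.55*k + 13.04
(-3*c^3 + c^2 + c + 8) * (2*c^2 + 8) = -6*c^5 + 2*c^4 - 22*c^3 + 24*c^2 + 8*c + 64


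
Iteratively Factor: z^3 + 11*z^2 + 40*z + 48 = (z + 4)*(z^2 + 7*z + 12) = (z + 3)*(z + 4)*(z + 4)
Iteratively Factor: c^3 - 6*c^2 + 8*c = (c - 4)*(c^2 - 2*c) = (c - 4)*(c - 2)*(c)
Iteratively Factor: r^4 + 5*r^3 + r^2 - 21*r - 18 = (r + 3)*(r^3 + 2*r^2 - 5*r - 6) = (r + 1)*(r + 3)*(r^2 + r - 6) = (r + 1)*(r + 3)^2*(r - 2)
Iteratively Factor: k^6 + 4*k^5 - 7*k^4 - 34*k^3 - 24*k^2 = (k)*(k^5 + 4*k^4 - 7*k^3 - 34*k^2 - 24*k) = k*(k + 2)*(k^4 + 2*k^3 - 11*k^2 - 12*k) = k^2*(k + 2)*(k^3 + 2*k^2 - 11*k - 12) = k^2*(k + 1)*(k + 2)*(k^2 + k - 12) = k^2*(k - 3)*(k + 1)*(k + 2)*(k + 4)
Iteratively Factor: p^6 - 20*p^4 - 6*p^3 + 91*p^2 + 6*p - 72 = (p + 3)*(p^5 - 3*p^4 - 11*p^3 + 27*p^2 + 10*p - 24) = (p - 2)*(p + 3)*(p^4 - p^3 - 13*p^2 + p + 12) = (p - 2)*(p + 3)^2*(p^3 - 4*p^2 - p + 4) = (p - 2)*(p - 1)*(p + 3)^2*(p^2 - 3*p - 4) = (p - 4)*(p - 2)*(p - 1)*(p + 3)^2*(p + 1)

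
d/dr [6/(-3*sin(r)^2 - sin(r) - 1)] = 6*(6*sin(r) + 1)*cos(r)/(3*sin(r)^2 + sin(r) + 1)^2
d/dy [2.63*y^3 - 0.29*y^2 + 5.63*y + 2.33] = 7.89*y^2 - 0.58*y + 5.63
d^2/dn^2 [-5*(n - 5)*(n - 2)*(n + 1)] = 60 - 30*n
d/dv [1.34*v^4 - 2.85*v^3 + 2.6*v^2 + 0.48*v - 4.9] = 5.36*v^3 - 8.55*v^2 + 5.2*v + 0.48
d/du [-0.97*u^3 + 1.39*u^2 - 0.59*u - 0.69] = -2.91*u^2 + 2.78*u - 0.59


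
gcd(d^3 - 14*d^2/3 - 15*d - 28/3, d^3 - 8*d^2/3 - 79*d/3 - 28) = d^2 - 17*d/3 - 28/3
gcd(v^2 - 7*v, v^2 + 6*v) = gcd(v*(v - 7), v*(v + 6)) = v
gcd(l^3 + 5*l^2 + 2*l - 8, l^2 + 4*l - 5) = l - 1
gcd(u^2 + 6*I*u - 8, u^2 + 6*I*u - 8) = u^2 + 6*I*u - 8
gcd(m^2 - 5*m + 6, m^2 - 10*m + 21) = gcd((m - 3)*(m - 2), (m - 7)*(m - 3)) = m - 3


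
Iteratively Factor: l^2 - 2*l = (l - 2)*(l)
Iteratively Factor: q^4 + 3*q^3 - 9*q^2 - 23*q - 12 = (q - 3)*(q^3 + 6*q^2 + 9*q + 4) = (q - 3)*(q + 1)*(q^2 + 5*q + 4) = (q - 3)*(q + 1)*(q + 4)*(q + 1)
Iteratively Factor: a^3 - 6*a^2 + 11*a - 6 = (a - 3)*(a^2 - 3*a + 2) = (a - 3)*(a - 2)*(a - 1)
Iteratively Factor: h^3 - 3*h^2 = (h)*(h^2 - 3*h) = h^2*(h - 3)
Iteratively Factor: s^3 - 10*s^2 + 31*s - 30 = (s - 5)*(s^2 - 5*s + 6) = (s - 5)*(s - 2)*(s - 3)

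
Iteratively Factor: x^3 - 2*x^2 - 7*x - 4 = (x - 4)*(x^2 + 2*x + 1) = (x - 4)*(x + 1)*(x + 1)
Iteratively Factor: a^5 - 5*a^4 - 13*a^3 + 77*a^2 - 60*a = (a - 3)*(a^4 - 2*a^3 - 19*a^2 + 20*a) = (a - 3)*(a - 1)*(a^3 - a^2 - 20*a) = a*(a - 3)*(a - 1)*(a^2 - a - 20) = a*(a - 5)*(a - 3)*(a - 1)*(a + 4)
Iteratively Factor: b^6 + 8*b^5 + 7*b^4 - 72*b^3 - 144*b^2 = (b + 4)*(b^5 + 4*b^4 - 9*b^3 - 36*b^2) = b*(b + 4)*(b^4 + 4*b^3 - 9*b^2 - 36*b) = b^2*(b + 4)*(b^3 + 4*b^2 - 9*b - 36) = b^2*(b + 3)*(b + 4)*(b^2 + b - 12) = b^2*(b + 3)*(b + 4)^2*(b - 3)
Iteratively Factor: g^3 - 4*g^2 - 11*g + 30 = (g - 5)*(g^2 + g - 6) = (g - 5)*(g - 2)*(g + 3)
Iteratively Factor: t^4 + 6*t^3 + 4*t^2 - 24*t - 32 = (t - 2)*(t^3 + 8*t^2 + 20*t + 16) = (t - 2)*(t + 2)*(t^2 + 6*t + 8) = (t - 2)*(t + 2)^2*(t + 4)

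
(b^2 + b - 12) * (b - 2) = b^3 - b^2 - 14*b + 24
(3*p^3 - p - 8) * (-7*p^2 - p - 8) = -21*p^5 - 3*p^4 - 17*p^3 + 57*p^2 + 16*p + 64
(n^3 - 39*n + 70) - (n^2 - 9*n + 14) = n^3 - n^2 - 30*n + 56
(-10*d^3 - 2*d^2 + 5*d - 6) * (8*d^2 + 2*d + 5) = -80*d^5 - 36*d^4 - 14*d^3 - 48*d^2 + 13*d - 30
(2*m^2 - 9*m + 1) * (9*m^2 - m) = 18*m^4 - 83*m^3 + 18*m^2 - m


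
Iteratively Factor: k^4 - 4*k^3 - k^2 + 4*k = (k + 1)*(k^3 - 5*k^2 + 4*k) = k*(k + 1)*(k^2 - 5*k + 4) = k*(k - 4)*(k + 1)*(k - 1)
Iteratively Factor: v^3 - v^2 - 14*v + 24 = (v - 2)*(v^2 + v - 12) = (v - 3)*(v - 2)*(v + 4)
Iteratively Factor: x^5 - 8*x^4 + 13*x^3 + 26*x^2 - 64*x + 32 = (x - 1)*(x^4 - 7*x^3 + 6*x^2 + 32*x - 32) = (x - 1)^2*(x^3 - 6*x^2 + 32) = (x - 4)*(x - 1)^2*(x^2 - 2*x - 8) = (x - 4)*(x - 1)^2*(x + 2)*(x - 4)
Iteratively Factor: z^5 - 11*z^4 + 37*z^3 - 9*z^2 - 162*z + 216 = (z - 3)*(z^4 - 8*z^3 + 13*z^2 + 30*z - 72) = (z - 3)*(z + 2)*(z^3 - 10*z^2 + 33*z - 36) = (z - 3)^2*(z + 2)*(z^2 - 7*z + 12) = (z - 3)^3*(z + 2)*(z - 4)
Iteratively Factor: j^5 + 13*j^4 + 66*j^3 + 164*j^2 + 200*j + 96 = (j + 4)*(j^4 + 9*j^3 + 30*j^2 + 44*j + 24) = (j + 2)*(j + 4)*(j^3 + 7*j^2 + 16*j + 12) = (j + 2)^2*(j + 4)*(j^2 + 5*j + 6) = (j + 2)^3*(j + 4)*(j + 3)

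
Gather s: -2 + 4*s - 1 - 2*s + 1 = 2*s - 2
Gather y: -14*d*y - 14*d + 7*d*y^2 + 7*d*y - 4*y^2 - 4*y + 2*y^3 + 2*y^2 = -14*d + 2*y^3 + y^2*(7*d - 2) + y*(-7*d - 4)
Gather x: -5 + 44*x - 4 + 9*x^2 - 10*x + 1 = 9*x^2 + 34*x - 8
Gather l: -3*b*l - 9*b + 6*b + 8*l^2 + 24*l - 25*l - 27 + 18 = -3*b + 8*l^2 + l*(-3*b - 1) - 9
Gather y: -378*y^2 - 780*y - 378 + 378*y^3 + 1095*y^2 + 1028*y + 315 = 378*y^3 + 717*y^2 + 248*y - 63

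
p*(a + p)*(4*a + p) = 4*a^2*p + 5*a*p^2 + p^3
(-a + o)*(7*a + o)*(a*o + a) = -7*a^3*o - 7*a^3 + 6*a^2*o^2 + 6*a^2*o + a*o^3 + a*o^2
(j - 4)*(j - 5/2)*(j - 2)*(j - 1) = j^4 - 19*j^3/2 + 63*j^2/2 - 43*j + 20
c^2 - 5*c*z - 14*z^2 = (c - 7*z)*(c + 2*z)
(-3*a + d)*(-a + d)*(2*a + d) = 6*a^3 - 5*a^2*d - 2*a*d^2 + d^3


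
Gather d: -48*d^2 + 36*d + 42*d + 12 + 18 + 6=-48*d^2 + 78*d + 36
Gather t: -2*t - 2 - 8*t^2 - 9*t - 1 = -8*t^2 - 11*t - 3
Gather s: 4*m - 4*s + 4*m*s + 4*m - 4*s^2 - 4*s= 8*m - 4*s^2 + s*(4*m - 8)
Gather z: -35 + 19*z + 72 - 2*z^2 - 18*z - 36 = -2*z^2 + z + 1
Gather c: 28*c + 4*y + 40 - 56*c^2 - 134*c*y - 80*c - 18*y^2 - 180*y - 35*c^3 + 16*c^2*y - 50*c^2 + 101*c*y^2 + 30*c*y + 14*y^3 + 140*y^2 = -35*c^3 + c^2*(16*y - 106) + c*(101*y^2 - 104*y - 52) + 14*y^3 + 122*y^2 - 176*y + 40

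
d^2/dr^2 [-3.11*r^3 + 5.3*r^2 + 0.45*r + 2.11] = 10.6 - 18.66*r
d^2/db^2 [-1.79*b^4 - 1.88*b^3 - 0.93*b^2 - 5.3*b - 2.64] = -21.48*b^2 - 11.28*b - 1.86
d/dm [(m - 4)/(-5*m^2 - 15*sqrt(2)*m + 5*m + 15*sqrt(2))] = (-m^2 - 3*sqrt(2)*m + m + (m - 4)*(2*m - 1 + 3*sqrt(2)) + 3*sqrt(2))/(5*(m^2 - m + 3*sqrt(2)*m - 3*sqrt(2))^2)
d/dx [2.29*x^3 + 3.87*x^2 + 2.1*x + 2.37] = 6.87*x^2 + 7.74*x + 2.1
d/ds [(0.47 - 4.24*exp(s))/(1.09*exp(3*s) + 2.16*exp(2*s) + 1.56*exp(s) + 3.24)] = (9.2432*exp(3*s) + 7.6215*exp(2*s) - 2.0304*exp(s) - 14.4708)*exp(s)/(1.1881*exp(6*s) + 4.7088*exp(5*s) + 8.0664*exp(4*s) + 13.8024*exp(3*s) + 16.4304*exp(2*s) + 10.1088*exp(s) + 10.4976)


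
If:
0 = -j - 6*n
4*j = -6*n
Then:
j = 0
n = 0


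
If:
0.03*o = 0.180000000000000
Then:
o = 6.00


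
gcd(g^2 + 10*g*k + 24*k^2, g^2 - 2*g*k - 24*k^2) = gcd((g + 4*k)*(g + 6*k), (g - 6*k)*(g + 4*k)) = g + 4*k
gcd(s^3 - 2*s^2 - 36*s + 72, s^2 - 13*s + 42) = s - 6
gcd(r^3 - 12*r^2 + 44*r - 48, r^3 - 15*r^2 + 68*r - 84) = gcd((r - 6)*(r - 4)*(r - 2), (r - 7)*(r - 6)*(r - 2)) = r^2 - 8*r + 12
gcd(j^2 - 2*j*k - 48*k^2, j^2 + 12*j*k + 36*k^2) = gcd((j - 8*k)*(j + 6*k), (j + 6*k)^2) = j + 6*k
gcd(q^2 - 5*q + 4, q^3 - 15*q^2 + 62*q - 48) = q - 1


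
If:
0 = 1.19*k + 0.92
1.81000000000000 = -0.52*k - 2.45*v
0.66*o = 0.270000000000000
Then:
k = -0.77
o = 0.41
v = -0.57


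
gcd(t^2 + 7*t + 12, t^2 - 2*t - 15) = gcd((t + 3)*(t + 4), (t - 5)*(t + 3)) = t + 3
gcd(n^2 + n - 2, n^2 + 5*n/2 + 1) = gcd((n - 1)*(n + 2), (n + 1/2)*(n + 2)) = n + 2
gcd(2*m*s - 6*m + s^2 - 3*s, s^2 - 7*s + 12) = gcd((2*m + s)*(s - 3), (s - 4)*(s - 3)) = s - 3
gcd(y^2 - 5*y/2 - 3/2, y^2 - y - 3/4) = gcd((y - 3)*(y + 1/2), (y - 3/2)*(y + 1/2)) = y + 1/2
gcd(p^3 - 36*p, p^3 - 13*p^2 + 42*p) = p^2 - 6*p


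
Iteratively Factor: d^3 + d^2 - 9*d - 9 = (d + 1)*(d^2 - 9) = (d - 3)*(d + 1)*(d + 3)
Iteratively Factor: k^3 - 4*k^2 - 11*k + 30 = (k - 5)*(k^2 + k - 6) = (k - 5)*(k + 3)*(k - 2)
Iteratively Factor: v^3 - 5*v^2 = (v)*(v^2 - 5*v) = v^2*(v - 5)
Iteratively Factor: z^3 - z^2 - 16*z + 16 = (z - 4)*(z^2 + 3*z - 4) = (z - 4)*(z + 4)*(z - 1)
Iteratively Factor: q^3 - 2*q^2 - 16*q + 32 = (q + 4)*(q^2 - 6*q + 8) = (q - 2)*(q + 4)*(q - 4)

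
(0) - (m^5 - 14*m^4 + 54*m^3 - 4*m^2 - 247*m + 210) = -m^5 + 14*m^4 - 54*m^3 + 4*m^2 + 247*m - 210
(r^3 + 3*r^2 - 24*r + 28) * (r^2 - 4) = r^5 + 3*r^4 - 28*r^3 + 16*r^2 + 96*r - 112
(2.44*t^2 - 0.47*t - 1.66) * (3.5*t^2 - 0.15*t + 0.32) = 8.54*t^4 - 2.011*t^3 - 4.9587*t^2 + 0.0986*t - 0.5312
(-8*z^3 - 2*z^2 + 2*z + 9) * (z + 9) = -8*z^4 - 74*z^3 - 16*z^2 + 27*z + 81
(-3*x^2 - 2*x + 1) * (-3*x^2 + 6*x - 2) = 9*x^4 - 12*x^3 - 9*x^2 + 10*x - 2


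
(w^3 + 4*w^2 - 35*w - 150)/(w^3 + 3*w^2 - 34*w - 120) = (w + 5)/(w + 4)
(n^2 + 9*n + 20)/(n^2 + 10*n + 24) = (n + 5)/(n + 6)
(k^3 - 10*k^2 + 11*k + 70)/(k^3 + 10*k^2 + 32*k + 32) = (k^2 - 12*k + 35)/(k^2 + 8*k + 16)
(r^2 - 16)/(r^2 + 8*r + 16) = (r - 4)/(r + 4)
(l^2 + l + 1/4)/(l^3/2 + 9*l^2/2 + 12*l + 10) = (4*l^2 + 4*l + 1)/(2*(l^3 + 9*l^2 + 24*l + 20))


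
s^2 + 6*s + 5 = (s + 1)*(s + 5)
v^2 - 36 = (v - 6)*(v + 6)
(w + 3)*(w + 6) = w^2 + 9*w + 18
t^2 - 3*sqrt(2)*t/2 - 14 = (t - 7*sqrt(2)/2)*(t + 2*sqrt(2))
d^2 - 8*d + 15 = (d - 5)*(d - 3)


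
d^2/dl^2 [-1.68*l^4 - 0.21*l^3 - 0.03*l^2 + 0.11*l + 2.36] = -20.16*l^2 - 1.26*l - 0.06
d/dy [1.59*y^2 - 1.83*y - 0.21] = 3.18*y - 1.83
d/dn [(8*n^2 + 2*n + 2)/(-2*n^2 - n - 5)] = 4*(-n^2 - 18*n - 2)/(4*n^4 + 4*n^3 + 21*n^2 + 10*n + 25)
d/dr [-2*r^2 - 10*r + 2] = -4*r - 10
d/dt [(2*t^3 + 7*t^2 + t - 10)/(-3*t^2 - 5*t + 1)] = (-6*t^4 - 20*t^3 - 26*t^2 - 46*t - 49)/(9*t^4 + 30*t^3 + 19*t^2 - 10*t + 1)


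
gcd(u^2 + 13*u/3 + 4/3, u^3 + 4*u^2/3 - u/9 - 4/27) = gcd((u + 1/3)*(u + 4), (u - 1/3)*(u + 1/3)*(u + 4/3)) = u + 1/3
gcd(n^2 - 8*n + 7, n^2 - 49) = n - 7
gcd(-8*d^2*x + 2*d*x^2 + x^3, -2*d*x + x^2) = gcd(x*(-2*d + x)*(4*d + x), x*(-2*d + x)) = -2*d*x + x^2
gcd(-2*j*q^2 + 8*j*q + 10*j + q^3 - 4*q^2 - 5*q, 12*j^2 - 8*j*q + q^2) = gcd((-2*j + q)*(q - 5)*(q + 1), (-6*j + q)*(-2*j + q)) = -2*j + q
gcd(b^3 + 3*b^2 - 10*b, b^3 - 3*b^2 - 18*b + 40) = b - 2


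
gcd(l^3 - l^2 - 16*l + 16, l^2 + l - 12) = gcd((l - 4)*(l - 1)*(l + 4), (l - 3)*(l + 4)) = l + 4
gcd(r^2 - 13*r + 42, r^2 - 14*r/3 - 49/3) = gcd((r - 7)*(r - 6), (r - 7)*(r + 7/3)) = r - 7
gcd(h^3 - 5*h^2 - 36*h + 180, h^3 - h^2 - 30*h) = h - 6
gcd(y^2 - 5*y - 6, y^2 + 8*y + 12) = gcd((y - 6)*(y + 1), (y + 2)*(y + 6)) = 1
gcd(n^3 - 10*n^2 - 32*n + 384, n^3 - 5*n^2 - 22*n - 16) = n - 8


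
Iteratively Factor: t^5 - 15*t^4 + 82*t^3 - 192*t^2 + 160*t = (t - 2)*(t^4 - 13*t^3 + 56*t^2 - 80*t) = (t - 4)*(t - 2)*(t^3 - 9*t^2 + 20*t) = (t - 4)^2*(t - 2)*(t^2 - 5*t) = (t - 5)*(t - 4)^2*(t - 2)*(t)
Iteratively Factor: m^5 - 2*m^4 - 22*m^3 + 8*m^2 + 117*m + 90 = (m + 3)*(m^4 - 5*m^3 - 7*m^2 + 29*m + 30) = (m - 5)*(m + 3)*(m^3 - 7*m - 6) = (m - 5)*(m + 2)*(m + 3)*(m^2 - 2*m - 3) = (m - 5)*(m - 3)*(m + 2)*(m + 3)*(m + 1)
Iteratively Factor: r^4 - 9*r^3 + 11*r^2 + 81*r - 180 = (r - 5)*(r^3 - 4*r^2 - 9*r + 36) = (r - 5)*(r + 3)*(r^2 - 7*r + 12) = (r - 5)*(r - 3)*(r + 3)*(r - 4)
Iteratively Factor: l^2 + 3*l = (l + 3)*(l)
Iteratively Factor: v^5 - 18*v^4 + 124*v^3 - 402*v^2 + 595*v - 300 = (v - 3)*(v^4 - 15*v^3 + 79*v^2 - 165*v + 100) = (v - 4)*(v - 3)*(v^3 - 11*v^2 + 35*v - 25) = (v - 4)*(v - 3)*(v - 1)*(v^2 - 10*v + 25) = (v - 5)*(v - 4)*(v - 3)*(v - 1)*(v - 5)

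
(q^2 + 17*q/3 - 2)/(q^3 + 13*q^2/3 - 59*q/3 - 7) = (3*q^2 + 17*q - 6)/(3*q^3 + 13*q^2 - 59*q - 21)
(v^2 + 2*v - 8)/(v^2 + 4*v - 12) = (v + 4)/(v + 6)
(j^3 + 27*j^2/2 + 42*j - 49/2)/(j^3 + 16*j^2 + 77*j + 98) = (j - 1/2)/(j + 2)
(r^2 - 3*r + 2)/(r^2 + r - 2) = (r - 2)/(r + 2)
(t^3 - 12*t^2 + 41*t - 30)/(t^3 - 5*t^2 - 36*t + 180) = (t - 1)/(t + 6)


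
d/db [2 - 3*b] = -3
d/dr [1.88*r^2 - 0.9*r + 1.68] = 3.76*r - 0.9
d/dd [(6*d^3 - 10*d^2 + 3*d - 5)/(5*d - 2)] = (60*d^3 - 86*d^2 + 40*d + 19)/(25*d^2 - 20*d + 4)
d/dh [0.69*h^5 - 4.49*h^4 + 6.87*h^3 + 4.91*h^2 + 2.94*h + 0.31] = 3.45*h^4 - 17.96*h^3 + 20.61*h^2 + 9.82*h + 2.94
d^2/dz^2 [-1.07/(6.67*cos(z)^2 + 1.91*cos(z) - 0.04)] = (190.412492*(1 - cos(z)^2)^2 + 40.894437*cos(z)^3 + 100.251617*cos(z)^2 - 81.707126*cos(z) - 198.790378)/(6.67*cos(z)^2 + 1.91*cos(z) - 0.04)^3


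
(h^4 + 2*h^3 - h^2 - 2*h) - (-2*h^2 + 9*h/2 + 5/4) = h^4 + 2*h^3 + h^2 - 13*h/2 - 5/4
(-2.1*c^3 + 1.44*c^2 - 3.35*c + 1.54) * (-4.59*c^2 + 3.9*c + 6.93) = 9.639*c^5 - 14.7996*c^4 + 6.4395*c^3 - 10.1544*c^2 - 17.2095*c + 10.6722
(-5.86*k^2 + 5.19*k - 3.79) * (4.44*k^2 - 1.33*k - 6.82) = -26.0184*k^4 + 30.8374*k^3 + 16.2349*k^2 - 30.3551*k + 25.8478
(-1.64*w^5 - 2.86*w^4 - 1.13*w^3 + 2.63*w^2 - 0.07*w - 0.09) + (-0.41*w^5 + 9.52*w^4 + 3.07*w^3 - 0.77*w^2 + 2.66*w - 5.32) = -2.05*w^5 + 6.66*w^4 + 1.94*w^3 + 1.86*w^2 + 2.59*w - 5.41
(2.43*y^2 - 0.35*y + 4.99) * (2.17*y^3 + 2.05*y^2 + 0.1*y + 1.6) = 5.2731*y^5 + 4.222*y^4 + 10.3538*y^3 + 14.0825*y^2 - 0.0609999999999999*y + 7.984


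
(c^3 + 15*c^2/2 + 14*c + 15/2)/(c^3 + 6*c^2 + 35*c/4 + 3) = 2*(c^2 + 6*c + 5)/(2*c^2 + 9*c + 4)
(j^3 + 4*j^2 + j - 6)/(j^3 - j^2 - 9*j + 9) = (j + 2)/(j - 3)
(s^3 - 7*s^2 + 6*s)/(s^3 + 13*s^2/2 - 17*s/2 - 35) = 2*s*(s^2 - 7*s + 6)/(2*s^3 + 13*s^2 - 17*s - 70)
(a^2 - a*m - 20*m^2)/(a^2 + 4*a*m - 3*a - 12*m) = (a - 5*m)/(a - 3)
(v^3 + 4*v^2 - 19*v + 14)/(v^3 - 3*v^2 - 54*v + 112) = (v - 1)/(v - 8)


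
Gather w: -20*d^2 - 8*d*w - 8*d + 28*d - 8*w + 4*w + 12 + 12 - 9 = -20*d^2 + 20*d + w*(-8*d - 4) + 15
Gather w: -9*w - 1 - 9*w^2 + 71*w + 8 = -9*w^2 + 62*w + 7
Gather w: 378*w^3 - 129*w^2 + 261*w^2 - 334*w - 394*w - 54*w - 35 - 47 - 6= 378*w^3 + 132*w^2 - 782*w - 88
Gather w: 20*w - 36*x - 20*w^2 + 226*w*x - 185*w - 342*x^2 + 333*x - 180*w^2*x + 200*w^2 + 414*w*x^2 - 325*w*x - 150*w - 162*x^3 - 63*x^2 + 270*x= w^2*(180 - 180*x) + w*(414*x^2 - 99*x - 315) - 162*x^3 - 405*x^2 + 567*x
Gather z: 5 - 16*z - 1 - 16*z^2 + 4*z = -16*z^2 - 12*z + 4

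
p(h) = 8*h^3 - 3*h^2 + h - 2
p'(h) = 24*h^2 - 6*h + 1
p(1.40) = 15.47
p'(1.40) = 39.64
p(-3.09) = -269.76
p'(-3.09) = 248.69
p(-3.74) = -466.21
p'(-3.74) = 359.14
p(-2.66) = -176.46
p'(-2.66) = 186.77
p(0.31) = -1.74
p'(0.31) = 1.45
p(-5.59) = -1498.75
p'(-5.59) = 784.49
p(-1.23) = -22.66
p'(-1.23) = 44.69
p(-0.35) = -3.06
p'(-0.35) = 6.04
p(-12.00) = -14270.00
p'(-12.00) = 3529.00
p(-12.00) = -14270.00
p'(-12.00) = 3529.00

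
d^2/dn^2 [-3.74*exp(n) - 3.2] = -3.74*exp(n)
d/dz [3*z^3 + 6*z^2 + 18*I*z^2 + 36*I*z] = 9*z^2 + z*(12 + 36*I) + 36*I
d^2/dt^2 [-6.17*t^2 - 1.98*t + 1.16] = -12.3400000000000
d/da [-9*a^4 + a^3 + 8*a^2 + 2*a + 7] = -36*a^3 + 3*a^2 + 16*a + 2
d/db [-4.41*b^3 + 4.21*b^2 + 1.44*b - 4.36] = -13.23*b^2 + 8.42*b + 1.44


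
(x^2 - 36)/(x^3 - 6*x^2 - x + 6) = (x + 6)/(x^2 - 1)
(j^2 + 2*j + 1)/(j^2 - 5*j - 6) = (j + 1)/(j - 6)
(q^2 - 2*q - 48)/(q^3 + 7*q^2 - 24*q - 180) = (q - 8)/(q^2 + q - 30)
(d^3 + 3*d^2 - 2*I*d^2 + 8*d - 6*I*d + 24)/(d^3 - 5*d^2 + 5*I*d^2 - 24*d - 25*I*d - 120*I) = (d^2 - 2*I*d + 8)/(d^2 + d*(-8 + 5*I) - 40*I)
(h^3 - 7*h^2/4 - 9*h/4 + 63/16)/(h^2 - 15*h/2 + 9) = (h^2 - h/4 - 21/8)/(h - 6)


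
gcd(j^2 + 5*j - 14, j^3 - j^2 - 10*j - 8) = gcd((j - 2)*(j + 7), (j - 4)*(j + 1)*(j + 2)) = 1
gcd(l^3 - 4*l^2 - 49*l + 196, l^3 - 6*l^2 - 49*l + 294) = l^2 - 49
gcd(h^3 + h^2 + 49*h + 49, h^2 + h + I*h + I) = h + 1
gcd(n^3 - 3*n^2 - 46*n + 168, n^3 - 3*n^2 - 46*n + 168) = n^3 - 3*n^2 - 46*n + 168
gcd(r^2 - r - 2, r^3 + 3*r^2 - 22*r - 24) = r + 1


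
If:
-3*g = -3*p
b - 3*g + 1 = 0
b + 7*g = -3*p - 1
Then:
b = -1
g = 0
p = 0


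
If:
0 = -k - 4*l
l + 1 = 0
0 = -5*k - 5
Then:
No Solution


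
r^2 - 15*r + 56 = (r - 8)*(r - 7)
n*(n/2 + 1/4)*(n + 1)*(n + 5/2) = n^4/2 + 2*n^3 + 17*n^2/8 + 5*n/8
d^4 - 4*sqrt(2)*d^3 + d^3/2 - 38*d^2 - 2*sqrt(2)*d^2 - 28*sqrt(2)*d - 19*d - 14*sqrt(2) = (d + 1/2)*(d - 7*sqrt(2))*(d + sqrt(2))*(d + 2*sqrt(2))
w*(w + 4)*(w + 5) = w^3 + 9*w^2 + 20*w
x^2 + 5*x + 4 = (x + 1)*(x + 4)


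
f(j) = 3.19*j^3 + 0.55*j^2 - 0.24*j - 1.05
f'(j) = 9.57*j^2 + 1.1*j - 0.24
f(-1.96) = -22.49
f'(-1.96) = 34.37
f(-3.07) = -87.43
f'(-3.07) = 86.58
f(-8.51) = -1925.16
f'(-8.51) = 683.46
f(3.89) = 194.11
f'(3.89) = 148.85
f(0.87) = 1.26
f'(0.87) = 7.96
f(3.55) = 147.75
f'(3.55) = 124.27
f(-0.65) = -1.54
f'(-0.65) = 3.09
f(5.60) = 575.07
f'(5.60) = 306.04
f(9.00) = 2366.85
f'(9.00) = 784.83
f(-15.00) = -10639.95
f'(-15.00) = 2136.51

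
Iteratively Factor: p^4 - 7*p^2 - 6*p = (p + 1)*(p^3 - p^2 - 6*p) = (p + 1)*(p + 2)*(p^2 - 3*p) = p*(p + 1)*(p + 2)*(p - 3)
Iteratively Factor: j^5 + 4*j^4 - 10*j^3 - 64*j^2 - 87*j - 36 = (j + 1)*(j^4 + 3*j^3 - 13*j^2 - 51*j - 36) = (j + 1)*(j + 3)*(j^3 - 13*j - 12) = (j - 4)*(j + 1)*(j + 3)*(j^2 + 4*j + 3) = (j - 4)*(j + 1)^2*(j + 3)*(j + 3)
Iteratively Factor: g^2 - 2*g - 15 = (g + 3)*(g - 5)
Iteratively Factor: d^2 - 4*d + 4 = (d - 2)*(d - 2)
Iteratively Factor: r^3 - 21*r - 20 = (r + 1)*(r^2 - r - 20) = (r + 1)*(r + 4)*(r - 5)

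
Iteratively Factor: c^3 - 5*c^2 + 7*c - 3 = (c - 1)*(c^2 - 4*c + 3) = (c - 3)*(c - 1)*(c - 1)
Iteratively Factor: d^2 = (d)*(d)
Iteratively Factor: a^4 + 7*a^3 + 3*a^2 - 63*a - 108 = (a + 4)*(a^3 + 3*a^2 - 9*a - 27) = (a - 3)*(a + 4)*(a^2 + 6*a + 9) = (a - 3)*(a + 3)*(a + 4)*(a + 3)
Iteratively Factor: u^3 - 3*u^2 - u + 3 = (u - 1)*(u^2 - 2*u - 3) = (u - 3)*(u - 1)*(u + 1)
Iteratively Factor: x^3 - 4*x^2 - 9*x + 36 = (x + 3)*(x^2 - 7*x + 12) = (x - 4)*(x + 3)*(x - 3)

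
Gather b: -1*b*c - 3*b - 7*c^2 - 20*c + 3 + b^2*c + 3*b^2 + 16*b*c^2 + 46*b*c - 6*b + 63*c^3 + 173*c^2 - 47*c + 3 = b^2*(c + 3) + b*(16*c^2 + 45*c - 9) + 63*c^3 + 166*c^2 - 67*c + 6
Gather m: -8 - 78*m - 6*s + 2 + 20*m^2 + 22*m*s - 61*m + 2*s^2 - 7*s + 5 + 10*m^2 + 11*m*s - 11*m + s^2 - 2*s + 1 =30*m^2 + m*(33*s - 150) + 3*s^2 - 15*s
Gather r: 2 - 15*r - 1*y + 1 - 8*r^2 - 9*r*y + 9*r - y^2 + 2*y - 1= -8*r^2 + r*(-9*y - 6) - y^2 + y + 2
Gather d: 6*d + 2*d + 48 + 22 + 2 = 8*d + 72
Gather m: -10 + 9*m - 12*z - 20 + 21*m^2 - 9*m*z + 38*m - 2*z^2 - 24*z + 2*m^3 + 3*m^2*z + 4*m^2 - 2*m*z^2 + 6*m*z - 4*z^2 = 2*m^3 + m^2*(3*z + 25) + m*(-2*z^2 - 3*z + 47) - 6*z^2 - 36*z - 30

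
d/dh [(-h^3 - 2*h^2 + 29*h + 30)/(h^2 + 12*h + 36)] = (-h^2 - 12*h + 19)/(h^2 + 12*h + 36)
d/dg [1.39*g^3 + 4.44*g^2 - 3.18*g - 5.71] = 4.17*g^2 + 8.88*g - 3.18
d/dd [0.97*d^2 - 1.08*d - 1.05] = 1.94*d - 1.08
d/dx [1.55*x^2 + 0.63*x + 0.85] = 3.1*x + 0.63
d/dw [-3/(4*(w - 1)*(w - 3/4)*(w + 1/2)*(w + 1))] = 12*(16*w^3 - 3*w^2 - 11*w + 1)/(64*w^8 - 32*w^7 - 172*w^6 + 76*w^5 + 161*w^4 - 56*w^3 - 62*w^2 + 12*w + 9)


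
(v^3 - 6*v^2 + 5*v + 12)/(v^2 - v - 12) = (v^2 - 2*v - 3)/(v + 3)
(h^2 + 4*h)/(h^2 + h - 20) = h*(h + 4)/(h^2 + h - 20)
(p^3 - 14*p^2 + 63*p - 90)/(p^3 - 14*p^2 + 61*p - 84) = (p^2 - 11*p + 30)/(p^2 - 11*p + 28)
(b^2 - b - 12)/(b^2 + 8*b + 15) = (b - 4)/(b + 5)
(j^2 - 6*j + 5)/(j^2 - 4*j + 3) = (j - 5)/(j - 3)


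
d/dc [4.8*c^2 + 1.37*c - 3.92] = 9.6*c + 1.37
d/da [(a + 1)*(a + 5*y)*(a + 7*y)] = 3*a^2 + 24*a*y + 2*a + 35*y^2 + 12*y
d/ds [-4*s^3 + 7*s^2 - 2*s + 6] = -12*s^2 + 14*s - 2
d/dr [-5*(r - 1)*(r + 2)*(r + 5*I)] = -15*r^2 - r*(10 + 50*I) + 10 - 25*I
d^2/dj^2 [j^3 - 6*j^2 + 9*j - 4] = 6*j - 12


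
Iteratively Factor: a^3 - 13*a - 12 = (a - 4)*(a^2 + 4*a + 3) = (a - 4)*(a + 1)*(a + 3)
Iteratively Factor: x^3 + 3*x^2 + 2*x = (x + 2)*(x^2 + x) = x*(x + 2)*(x + 1)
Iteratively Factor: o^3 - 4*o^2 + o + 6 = (o - 2)*(o^2 - 2*o - 3) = (o - 3)*(o - 2)*(o + 1)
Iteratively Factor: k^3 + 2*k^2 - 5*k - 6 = (k - 2)*(k^2 + 4*k + 3) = (k - 2)*(k + 1)*(k + 3)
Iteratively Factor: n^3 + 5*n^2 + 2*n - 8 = (n - 1)*(n^2 + 6*n + 8) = (n - 1)*(n + 2)*(n + 4)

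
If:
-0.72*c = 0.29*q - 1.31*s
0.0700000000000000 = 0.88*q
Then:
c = 1.81944444444444*s - 0.0320391414141414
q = 0.08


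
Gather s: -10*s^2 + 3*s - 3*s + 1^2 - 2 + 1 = -10*s^2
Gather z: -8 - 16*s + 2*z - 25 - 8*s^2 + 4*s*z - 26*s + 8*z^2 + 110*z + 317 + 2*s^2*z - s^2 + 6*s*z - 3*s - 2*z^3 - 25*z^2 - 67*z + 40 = -9*s^2 - 45*s - 2*z^3 - 17*z^2 + z*(2*s^2 + 10*s + 45) + 324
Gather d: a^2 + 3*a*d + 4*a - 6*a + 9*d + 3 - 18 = a^2 - 2*a + d*(3*a + 9) - 15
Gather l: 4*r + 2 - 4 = 4*r - 2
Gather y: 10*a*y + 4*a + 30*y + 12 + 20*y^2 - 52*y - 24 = 4*a + 20*y^2 + y*(10*a - 22) - 12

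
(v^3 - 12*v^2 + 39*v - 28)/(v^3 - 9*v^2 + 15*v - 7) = (v - 4)/(v - 1)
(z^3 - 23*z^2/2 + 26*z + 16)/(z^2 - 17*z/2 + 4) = (2*z^2 - 7*z - 4)/(2*z - 1)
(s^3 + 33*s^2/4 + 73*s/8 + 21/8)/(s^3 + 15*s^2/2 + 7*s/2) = (s + 3/4)/s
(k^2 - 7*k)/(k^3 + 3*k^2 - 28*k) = (k - 7)/(k^2 + 3*k - 28)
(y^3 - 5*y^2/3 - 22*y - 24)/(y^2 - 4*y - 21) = (y^2 - 14*y/3 - 8)/(y - 7)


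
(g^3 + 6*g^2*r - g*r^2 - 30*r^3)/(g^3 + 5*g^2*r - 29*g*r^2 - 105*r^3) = (-g^2 - 3*g*r + 10*r^2)/(-g^2 - 2*g*r + 35*r^2)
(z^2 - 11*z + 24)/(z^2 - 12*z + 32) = (z - 3)/(z - 4)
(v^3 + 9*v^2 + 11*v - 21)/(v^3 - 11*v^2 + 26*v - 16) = (v^2 + 10*v + 21)/(v^2 - 10*v + 16)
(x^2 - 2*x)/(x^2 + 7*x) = (x - 2)/(x + 7)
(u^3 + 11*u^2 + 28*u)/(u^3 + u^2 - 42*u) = (u + 4)/(u - 6)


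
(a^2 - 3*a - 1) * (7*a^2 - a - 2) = 7*a^4 - 22*a^3 - 6*a^2 + 7*a + 2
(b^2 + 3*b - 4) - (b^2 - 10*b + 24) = 13*b - 28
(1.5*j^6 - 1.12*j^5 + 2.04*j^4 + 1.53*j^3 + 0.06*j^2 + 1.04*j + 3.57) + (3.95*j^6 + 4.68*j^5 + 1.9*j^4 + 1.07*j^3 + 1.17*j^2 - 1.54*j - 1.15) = 5.45*j^6 + 3.56*j^5 + 3.94*j^4 + 2.6*j^3 + 1.23*j^2 - 0.5*j + 2.42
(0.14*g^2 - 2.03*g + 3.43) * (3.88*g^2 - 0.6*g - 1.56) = 0.5432*g^4 - 7.9604*g^3 + 14.308*g^2 + 1.1088*g - 5.3508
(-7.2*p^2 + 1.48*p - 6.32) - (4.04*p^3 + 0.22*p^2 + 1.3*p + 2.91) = -4.04*p^3 - 7.42*p^2 + 0.18*p - 9.23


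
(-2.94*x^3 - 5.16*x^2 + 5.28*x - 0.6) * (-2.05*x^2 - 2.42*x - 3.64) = 6.027*x^5 + 17.6928*x^4 + 12.3648*x^3 + 7.2348*x^2 - 17.7672*x + 2.184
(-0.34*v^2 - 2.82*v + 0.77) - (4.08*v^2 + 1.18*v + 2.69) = -4.42*v^2 - 4.0*v - 1.92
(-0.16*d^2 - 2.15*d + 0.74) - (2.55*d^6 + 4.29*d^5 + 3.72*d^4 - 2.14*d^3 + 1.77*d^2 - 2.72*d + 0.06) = -2.55*d^6 - 4.29*d^5 - 3.72*d^4 + 2.14*d^3 - 1.93*d^2 + 0.57*d + 0.68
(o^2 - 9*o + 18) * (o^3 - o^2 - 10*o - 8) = o^5 - 10*o^4 + 17*o^3 + 64*o^2 - 108*o - 144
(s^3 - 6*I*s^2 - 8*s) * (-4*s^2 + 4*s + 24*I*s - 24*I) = -4*s^5 + 4*s^4 + 48*I*s^4 + 176*s^3 - 48*I*s^3 - 176*s^2 - 192*I*s^2 + 192*I*s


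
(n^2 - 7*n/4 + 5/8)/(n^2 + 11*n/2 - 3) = (n - 5/4)/(n + 6)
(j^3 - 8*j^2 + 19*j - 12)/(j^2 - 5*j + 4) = j - 3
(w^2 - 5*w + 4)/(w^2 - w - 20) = (-w^2 + 5*w - 4)/(-w^2 + w + 20)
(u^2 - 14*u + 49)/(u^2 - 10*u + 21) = (u - 7)/(u - 3)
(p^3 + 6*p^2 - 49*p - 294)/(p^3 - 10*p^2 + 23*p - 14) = (p^2 + 13*p + 42)/(p^2 - 3*p + 2)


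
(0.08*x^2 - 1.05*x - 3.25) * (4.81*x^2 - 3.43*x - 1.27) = 0.3848*x^4 - 5.3249*x^3 - 12.1326*x^2 + 12.481*x + 4.1275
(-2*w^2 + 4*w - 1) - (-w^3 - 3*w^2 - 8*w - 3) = w^3 + w^2 + 12*w + 2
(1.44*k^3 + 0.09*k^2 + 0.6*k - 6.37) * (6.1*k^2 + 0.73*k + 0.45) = 8.784*k^5 + 1.6002*k^4 + 4.3737*k^3 - 38.3785*k^2 - 4.3801*k - 2.8665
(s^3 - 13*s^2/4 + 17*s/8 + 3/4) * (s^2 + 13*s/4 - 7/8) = s^5 - 149*s^3/16 + 21*s^2/2 + 37*s/64 - 21/32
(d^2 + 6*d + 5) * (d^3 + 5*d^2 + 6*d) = d^5 + 11*d^4 + 41*d^3 + 61*d^2 + 30*d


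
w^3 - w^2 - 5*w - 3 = (w - 3)*(w + 1)^2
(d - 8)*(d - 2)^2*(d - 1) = d^4 - 13*d^3 + 48*d^2 - 68*d + 32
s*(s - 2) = s^2 - 2*s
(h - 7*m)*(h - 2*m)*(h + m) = h^3 - 8*h^2*m + 5*h*m^2 + 14*m^3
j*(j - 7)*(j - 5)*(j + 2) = j^4 - 10*j^3 + 11*j^2 + 70*j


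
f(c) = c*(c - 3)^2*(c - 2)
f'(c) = c*(c - 3)^2 + c*(c - 2)*(2*c - 6) + (c - 3)^2*(c - 2)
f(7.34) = 738.27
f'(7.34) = 579.05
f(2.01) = 0.02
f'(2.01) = 1.94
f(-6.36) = 4658.17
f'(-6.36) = -2284.95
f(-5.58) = 3113.71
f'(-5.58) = -1694.60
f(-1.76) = 149.94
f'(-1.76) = -188.07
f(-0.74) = 28.36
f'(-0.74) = -63.84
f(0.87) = -4.46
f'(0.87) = 3.01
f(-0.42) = 11.89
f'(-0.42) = -40.17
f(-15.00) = 82620.00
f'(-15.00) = -19548.00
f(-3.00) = 540.00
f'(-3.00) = -468.00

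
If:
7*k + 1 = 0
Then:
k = -1/7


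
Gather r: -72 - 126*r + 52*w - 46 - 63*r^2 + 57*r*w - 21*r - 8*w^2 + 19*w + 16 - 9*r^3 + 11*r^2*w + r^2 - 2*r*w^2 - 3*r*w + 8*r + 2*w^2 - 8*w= -9*r^3 + r^2*(11*w - 62) + r*(-2*w^2 + 54*w - 139) - 6*w^2 + 63*w - 102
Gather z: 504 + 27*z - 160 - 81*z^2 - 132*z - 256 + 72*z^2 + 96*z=-9*z^2 - 9*z + 88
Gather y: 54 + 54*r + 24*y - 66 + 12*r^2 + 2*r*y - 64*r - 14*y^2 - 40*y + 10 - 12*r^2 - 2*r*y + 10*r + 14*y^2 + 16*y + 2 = 0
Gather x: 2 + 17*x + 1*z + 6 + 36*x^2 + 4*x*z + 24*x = 36*x^2 + x*(4*z + 41) + z + 8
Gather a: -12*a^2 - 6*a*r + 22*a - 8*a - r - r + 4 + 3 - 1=-12*a^2 + a*(14 - 6*r) - 2*r + 6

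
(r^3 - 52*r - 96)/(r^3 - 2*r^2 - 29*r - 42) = (r^2 - 2*r - 48)/(r^2 - 4*r - 21)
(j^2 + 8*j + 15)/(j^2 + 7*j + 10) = (j + 3)/(j + 2)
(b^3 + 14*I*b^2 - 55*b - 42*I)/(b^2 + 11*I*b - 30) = (b^2 + 8*I*b - 7)/(b + 5*I)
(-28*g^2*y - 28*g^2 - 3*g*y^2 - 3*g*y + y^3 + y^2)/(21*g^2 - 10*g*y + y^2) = (4*g*y + 4*g + y^2 + y)/(-3*g + y)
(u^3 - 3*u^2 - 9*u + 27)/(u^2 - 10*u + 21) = (u^2 - 9)/(u - 7)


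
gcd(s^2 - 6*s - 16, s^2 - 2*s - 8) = s + 2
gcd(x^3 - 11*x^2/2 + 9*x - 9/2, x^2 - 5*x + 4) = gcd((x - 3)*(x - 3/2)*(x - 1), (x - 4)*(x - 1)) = x - 1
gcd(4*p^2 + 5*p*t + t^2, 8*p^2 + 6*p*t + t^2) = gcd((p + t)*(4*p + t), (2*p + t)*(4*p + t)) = 4*p + t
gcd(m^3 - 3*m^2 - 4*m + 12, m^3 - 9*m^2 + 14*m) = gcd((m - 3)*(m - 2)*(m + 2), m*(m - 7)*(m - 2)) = m - 2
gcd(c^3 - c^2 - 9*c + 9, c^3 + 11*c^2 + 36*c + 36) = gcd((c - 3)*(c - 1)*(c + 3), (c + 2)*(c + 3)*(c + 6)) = c + 3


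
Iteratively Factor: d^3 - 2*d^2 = (d - 2)*(d^2) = d*(d - 2)*(d)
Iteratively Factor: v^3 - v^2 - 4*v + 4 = (v + 2)*(v^2 - 3*v + 2) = (v - 1)*(v + 2)*(v - 2)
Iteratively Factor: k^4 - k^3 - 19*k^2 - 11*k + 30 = (k + 3)*(k^3 - 4*k^2 - 7*k + 10) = (k + 2)*(k + 3)*(k^2 - 6*k + 5) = (k - 5)*(k + 2)*(k + 3)*(k - 1)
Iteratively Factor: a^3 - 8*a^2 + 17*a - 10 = (a - 1)*(a^2 - 7*a + 10) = (a - 5)*(a - 1)*(a - 2)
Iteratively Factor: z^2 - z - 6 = (z - 3)*(z + 2)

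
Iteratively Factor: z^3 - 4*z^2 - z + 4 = (z - 4)*(z^2 - 1) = (z - 4)*(z - 1)*(z + 1)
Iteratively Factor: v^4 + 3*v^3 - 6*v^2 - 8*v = (v)*(v^3 + 3*v^2 - 6*v - 8) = v*(v + 1)*(v^2 + 2*v - 8) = v*(v + 1)*(v + 4)*(v - 2)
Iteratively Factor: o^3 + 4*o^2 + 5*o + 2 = (o + 1)*(o^2 + 3*o + 2) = (o + 1)^2*(o + 2)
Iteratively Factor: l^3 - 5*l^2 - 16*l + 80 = (l - 5)*(l^2 - 16) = (l - 5)*(l - 4)*(l + 4)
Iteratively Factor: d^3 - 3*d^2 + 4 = (d - 2)*(d^2 - d - 2) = (d - 2)^2*(d + 1)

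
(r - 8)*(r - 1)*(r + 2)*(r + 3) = r^4 - 4*r^3 - 31*r^2 - 14*r + 48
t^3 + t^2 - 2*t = t*(t - 1)*(t + 2)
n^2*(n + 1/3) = n^3 + n^2/3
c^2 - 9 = (c - 3)*(c + 3)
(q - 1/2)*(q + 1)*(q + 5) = q^3 + 11*q^2/2 + 2*q - 5/2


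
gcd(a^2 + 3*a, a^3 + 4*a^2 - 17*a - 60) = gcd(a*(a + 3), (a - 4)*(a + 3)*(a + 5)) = a + 3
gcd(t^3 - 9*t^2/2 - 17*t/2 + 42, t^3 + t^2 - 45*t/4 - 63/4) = t^2 - t/2 - 21/2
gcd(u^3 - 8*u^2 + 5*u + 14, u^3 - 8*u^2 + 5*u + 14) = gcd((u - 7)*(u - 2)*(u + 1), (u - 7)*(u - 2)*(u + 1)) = u^3 - 8*u^2 + 5*u + 14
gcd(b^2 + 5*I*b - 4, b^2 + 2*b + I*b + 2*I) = b + I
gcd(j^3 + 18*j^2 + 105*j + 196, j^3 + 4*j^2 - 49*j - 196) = j^2 + 11*j + 28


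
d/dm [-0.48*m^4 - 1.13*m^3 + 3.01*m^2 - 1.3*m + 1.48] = -1.92*m^3 - 3.39*m^2 + 6.02*m - 1.3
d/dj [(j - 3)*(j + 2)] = 2*j - 1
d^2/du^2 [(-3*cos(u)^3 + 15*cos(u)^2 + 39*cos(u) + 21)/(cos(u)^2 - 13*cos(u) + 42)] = 3*(2*sin(u)^4 - 318*sin(u)^2 + 129*cos(u) - 9*cos(3*u) + 120)/(2*(cos(u) - 6)^3)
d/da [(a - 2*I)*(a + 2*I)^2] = (a + 2*I)*(3*a - 2*I)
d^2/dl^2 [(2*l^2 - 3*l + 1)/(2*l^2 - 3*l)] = 6*(4*l^2 - 6*l + 3)/(l^3*(8*l^3 - 36*l^2 + 54*l - 27))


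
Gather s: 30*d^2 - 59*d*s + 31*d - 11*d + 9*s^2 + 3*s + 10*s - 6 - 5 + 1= 30*d^2 + 20*d + 9*s^2 + s*(13 - 59*d) - 10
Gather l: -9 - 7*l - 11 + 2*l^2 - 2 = 2*l^2 - 7*l - 22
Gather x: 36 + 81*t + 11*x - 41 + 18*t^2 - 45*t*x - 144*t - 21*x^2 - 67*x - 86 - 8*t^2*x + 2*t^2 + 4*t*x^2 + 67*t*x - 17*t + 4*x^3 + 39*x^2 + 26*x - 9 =20*t^2 - 80*t + 4*x^3 + x^2*(4*t + 18) + x*(-8*t^2 + 22*t - 30) - 100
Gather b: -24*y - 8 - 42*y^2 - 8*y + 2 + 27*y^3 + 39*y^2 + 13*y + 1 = 27*y^3 - 3*y^2 - 19*y - 5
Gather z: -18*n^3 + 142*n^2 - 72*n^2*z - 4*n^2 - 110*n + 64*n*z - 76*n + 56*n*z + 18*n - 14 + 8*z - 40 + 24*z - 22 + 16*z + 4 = -18*n^3 + 138*n^2 - 168*n + z*(-72*n^2 + 120*n + 48) - 72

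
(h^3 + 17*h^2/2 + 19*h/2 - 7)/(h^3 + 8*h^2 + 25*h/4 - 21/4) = 2*(h + 2)/(2*h + 3)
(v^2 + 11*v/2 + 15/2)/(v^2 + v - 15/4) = 2*(v + 3)/(2*v - 3)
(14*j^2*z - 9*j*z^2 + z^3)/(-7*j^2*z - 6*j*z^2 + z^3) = (-2*j + z)/(j + z)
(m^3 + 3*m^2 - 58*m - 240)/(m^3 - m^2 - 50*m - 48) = (m + 5)/(m + 1)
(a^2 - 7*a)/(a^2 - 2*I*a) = (a - 7)/(a - 2*I)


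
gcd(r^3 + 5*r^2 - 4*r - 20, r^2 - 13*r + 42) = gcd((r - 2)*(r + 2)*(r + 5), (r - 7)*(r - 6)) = 1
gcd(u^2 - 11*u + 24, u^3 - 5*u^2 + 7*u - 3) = u - 3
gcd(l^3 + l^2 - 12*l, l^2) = l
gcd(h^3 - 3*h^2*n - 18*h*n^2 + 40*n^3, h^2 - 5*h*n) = h - 5*n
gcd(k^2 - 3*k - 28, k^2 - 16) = k + 4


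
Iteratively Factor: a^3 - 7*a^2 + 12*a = (a - 3)*(a^2 - 4*a) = a*(a - 3)*(a - 4)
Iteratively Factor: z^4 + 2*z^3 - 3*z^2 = (z - 1)*(z^3 + 3*z^2) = z*(z - 1)*(z^2 + 3*z) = z*(z - 1)*(z + 3)*(z)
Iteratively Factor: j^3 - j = (j)*(j^2 - 1) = j*(j + 1)*(j - 1)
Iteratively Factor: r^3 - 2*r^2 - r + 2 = (r - 2)*(r^2 - 1) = (r - 2)*(r + 1)*(r - 1)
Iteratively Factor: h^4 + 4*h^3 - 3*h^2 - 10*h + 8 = (h - 1)*(h^3 + 5*h^2 + 2*h - 8) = (h - 1)^2*(h^2 + 6*h + 8) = (h - 1)^2*(h + 4)*(h + 2)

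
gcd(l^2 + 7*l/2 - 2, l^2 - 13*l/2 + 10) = 1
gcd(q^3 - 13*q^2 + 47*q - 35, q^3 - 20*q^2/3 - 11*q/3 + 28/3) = q^2 - 8*q + 7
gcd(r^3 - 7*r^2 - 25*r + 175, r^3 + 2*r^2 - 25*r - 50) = r^2 - 25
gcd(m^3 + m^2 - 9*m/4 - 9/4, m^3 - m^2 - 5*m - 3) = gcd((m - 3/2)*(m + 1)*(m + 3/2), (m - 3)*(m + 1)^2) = m + 1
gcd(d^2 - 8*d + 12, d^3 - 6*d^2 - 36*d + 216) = d - 6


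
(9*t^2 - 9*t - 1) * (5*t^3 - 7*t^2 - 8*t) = 45*t^5 - 108*t^4 - 14*t^3 + 79*t^2 + 8*t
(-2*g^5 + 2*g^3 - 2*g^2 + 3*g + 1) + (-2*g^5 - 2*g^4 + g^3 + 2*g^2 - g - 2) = -4*g^5 - 2*g^4 + 3*g^3 + 2*g - 1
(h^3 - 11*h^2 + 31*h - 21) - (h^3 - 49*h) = -11*h^2 + 80*h - 21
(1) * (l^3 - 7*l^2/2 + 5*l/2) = l^3 - 7*l^2/2 + 5*l/2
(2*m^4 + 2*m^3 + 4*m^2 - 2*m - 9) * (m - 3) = 2*m^5 - 4*m^4 - 2*m^3 - 14*m^2 - 3*m + 27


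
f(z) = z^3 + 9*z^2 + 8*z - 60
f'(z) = 3*z^2 + 18*z + 8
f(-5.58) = 1.85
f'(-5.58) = 0.97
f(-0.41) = -61.84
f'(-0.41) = 1.12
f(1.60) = -20.06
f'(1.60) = 44.48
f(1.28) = -32.92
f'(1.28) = 35.96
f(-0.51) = -61.87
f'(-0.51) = -0.40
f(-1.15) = -58.82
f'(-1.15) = -8.73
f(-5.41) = 1.79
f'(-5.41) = -1.58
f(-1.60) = -53.86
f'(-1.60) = -13.12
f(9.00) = 1470.00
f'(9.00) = 413.00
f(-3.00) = -30.00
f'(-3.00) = -19.00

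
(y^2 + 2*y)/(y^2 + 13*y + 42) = y*(y + 2)/(y^2 + 13*y + 42)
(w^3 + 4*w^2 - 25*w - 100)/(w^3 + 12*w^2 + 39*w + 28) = (w^2 - 25)/(w^2 + 8*w + 7)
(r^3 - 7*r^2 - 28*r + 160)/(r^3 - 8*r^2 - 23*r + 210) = (r^2 - 12*r + 32)/(r^2 - 13*r + 42)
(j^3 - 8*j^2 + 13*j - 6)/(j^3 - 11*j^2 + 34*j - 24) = (j - 1)/(j - 4)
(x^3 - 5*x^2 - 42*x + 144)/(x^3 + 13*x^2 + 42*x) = (x^2 - 11*x + 24)/(x*(x + 7))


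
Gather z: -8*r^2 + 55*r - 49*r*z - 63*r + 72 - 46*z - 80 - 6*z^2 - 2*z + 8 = -8*r^2 - 8*r - 6*z^2 + z*(-49*r - 48)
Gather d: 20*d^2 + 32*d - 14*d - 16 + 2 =20*d^2 + 18*d - 14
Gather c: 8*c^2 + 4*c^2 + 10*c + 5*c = 12*c^2 + 15*c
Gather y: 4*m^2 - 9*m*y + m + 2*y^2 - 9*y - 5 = 4*m^2 + m + 2*y^2 + y*(-9*m - 9) - 5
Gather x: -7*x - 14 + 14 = -7*x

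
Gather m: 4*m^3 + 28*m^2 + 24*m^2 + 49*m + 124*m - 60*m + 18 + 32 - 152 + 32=4*m^3 + 52*m^2 + 113*m - 70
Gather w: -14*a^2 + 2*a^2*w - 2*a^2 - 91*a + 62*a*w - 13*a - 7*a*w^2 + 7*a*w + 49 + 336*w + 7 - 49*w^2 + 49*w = -16*a^2 - 104*a + w^2*(-7*a - 49) + w*(2*a^2 + 69*a + 385) + 56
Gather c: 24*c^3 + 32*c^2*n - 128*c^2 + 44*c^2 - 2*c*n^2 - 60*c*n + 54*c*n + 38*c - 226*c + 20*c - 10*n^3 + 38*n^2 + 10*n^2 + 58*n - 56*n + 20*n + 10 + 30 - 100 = 24*c^3 + c^2*(32*n - 84) + c*(-2*n^2 - 6*n - 168) - 10*n^3 + 48*n^2 + 22*n - 60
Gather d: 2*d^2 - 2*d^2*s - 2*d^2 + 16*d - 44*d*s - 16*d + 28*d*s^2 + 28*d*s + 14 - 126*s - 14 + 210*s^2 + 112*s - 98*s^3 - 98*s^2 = -2*d^2*s + d*(28*s^2 - 16*s) - 98*s^3 + 112*s^2 - 14*s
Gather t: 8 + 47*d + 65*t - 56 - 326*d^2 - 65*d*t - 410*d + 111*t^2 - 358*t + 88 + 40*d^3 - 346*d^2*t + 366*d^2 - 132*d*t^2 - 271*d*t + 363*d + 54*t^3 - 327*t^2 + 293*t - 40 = 40*d^3 + 40*d^2 + 54*t^3 + t^2*(-132*d - 216) + t*(-346*d^2 - 336*d)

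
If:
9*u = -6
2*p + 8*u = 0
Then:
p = 8/3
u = -2/3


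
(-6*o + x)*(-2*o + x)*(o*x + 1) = 12*o^3*x - 8*o^2*x^2 + 12*o^2 + o*x^3 - 8*o*x + x^2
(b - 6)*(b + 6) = b^2 - 36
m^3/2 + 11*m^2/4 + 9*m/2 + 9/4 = (m/2 + 1/2)*(m + 3/2)*(m + 3)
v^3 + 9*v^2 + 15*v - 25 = (v - 1)*(v + 5)^2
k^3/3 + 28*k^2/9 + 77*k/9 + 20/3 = (k/3 + 1)*(k + 4/3)*(k + 5)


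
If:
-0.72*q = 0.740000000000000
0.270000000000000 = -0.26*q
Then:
No Solution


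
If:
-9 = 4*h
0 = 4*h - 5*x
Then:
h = -9/4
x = -9/5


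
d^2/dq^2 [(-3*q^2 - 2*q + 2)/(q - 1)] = -6/(q^3 - 3*q^2 + 3*q - 1)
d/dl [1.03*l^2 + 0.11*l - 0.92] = 2.06*l + 0.11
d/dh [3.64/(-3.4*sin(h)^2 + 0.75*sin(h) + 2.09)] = (24.752*sin(h) - 2.73)*cos(h)/(-3.4*sin(h)^2 + 0.75*sin(h) + 2.09)^2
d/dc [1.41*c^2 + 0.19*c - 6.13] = 2.82*c + 0.19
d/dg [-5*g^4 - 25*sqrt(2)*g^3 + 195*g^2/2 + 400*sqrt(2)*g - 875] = -20*g^3 - 75*sqrt(2)*g^2 + 195*g + 400*sqrt(2)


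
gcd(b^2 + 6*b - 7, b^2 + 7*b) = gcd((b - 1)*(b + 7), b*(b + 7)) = b + 7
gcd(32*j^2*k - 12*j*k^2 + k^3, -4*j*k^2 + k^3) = 4*j*k - k^2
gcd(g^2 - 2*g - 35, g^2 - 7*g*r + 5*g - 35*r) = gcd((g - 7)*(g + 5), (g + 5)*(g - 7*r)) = g + 5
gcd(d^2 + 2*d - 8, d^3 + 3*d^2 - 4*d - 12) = d - 2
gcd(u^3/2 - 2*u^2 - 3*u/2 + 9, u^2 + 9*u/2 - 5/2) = 1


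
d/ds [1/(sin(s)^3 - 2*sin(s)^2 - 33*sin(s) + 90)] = (-3*sin(s)^2 + 4*sin(s) + 33)*cos(s)/(sin(s)^3 - 2*sin(s)^2 - 33*sin(s) + 90)^2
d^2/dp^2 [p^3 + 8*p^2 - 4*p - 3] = 6*p + 16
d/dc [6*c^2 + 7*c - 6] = 12*c + 7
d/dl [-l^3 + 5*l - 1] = 5 - 3*l^2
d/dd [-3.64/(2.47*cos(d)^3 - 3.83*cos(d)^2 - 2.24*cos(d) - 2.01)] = (-26.9724*cos(d)^2 + 27.8824*cos(d) + 8.1536)*sin(d)/(-2.47*cos(d)^3 + 3.83*cos(d)^2 + 2.24*cos(d) + 2.01)^2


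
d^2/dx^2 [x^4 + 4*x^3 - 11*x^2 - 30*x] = 12*x^2 + 24*x - 22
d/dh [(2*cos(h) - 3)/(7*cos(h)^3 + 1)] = (28*cos(h)^3 - 63*cos(h)^2 - 2)*sin(h)/(49*cos(h)^6 + 14*cos(h)^3 + 1)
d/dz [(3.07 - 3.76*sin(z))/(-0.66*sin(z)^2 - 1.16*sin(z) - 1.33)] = (-2.4816*sin(z)^2 + 4.0524*sin(z) + 8.562)*cos(z)/(0.4356*sin(z)^4 + 1.5312*sin(z)^3 + 3.1012*sin(z)^2 + 3.0856*sin(z) + 1.7689)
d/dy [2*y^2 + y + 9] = 4*y + 1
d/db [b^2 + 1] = 2*b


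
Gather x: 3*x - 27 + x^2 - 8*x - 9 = x^2 - 5*x - 36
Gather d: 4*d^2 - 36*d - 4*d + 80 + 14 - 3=4*d^2 - 40*d + 91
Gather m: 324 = 324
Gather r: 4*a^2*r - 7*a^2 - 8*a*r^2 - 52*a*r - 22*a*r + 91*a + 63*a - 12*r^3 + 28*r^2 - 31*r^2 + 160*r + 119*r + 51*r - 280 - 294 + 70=-7*a^2 + 154*a - 12*r^3 + r^2*(-8*a - 3) + r*(4*a^2 - 74*a + 330) - 504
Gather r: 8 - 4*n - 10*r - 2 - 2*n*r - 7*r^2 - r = -4*n - 7*r^2 + r*(-2*n - 11) + 6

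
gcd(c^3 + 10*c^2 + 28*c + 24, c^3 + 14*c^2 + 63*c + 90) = c + 6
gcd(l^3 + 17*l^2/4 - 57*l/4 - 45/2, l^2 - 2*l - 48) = l + 6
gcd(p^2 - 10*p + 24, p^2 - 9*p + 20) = p - 4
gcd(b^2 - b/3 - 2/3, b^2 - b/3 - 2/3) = b^2 - b/3 - 2/3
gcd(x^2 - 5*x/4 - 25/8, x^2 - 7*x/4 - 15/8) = x - 5/2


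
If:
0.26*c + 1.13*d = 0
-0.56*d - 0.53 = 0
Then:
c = 4.11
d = -0.95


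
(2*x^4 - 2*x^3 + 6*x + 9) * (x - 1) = 2*x^5 - 4*x^4 + 2*x^3 + 6*x^2 + 3*x - 9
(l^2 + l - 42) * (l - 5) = l^3 - 4*l^2 - 47*l + 210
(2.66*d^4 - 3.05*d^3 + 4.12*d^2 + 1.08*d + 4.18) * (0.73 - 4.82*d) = -12.8212*d^5 + 16.6428*d^4 - 22.0849*d^3 - 2.198*d^2 - 19.3592*d + 3.0514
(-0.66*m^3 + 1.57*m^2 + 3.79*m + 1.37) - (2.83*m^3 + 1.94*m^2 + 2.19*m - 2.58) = -3.49*m^3 - 0.37*m^2 + 1.6*m + 3.95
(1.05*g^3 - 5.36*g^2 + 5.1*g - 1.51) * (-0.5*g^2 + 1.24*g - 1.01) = -0.525*g^5 + 3.982*g^4 - 10.2569*g^3 + 12.4926*g^2 - 7.0234*g + 1.5251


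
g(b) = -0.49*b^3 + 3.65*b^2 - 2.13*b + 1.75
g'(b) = -1.47*b^2 + 7.3*b - 2.13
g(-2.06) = 25.91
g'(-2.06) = -23.41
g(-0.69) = 5.12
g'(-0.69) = -7.87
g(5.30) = 20.04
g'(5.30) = -4.73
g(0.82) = 2.19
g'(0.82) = 2.87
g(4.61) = 21.49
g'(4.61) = 0.28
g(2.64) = 12.55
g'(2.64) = 6.90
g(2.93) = 14.52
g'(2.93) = 6.64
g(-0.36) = 3.01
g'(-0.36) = -4.95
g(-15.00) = 2508.70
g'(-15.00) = -442.38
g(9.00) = -78.98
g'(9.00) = -55.50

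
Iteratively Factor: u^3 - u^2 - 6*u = (u)*(u^2 - u - 6) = u*(u + 2)*(u - 3)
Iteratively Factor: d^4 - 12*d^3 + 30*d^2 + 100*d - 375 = (d - 5)*(d^3 - 7*d^2 - 5*d + 75) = (d - 5)*(d + 3)*(d^2 - 10*d + 25) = (d - 5)^2*(d + 3)*(d - 5)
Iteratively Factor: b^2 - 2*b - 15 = (b - 5)*(b + 3)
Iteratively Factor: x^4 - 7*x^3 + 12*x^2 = (x)*(x^3 - 7*x^2 + 12*x) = x^2*(x^2 - 7*x + 12) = x^2*(x - 4)*(x - 3)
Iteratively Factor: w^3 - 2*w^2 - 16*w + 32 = (w - 2)*(w^2 - 16) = (w - 2)*(w + 4)*(w - 4)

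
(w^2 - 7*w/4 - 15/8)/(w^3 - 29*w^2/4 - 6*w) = (w - 5/2)/(w*(w - 8))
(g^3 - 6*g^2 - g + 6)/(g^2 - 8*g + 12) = (g^2 - 1)/(g - 2)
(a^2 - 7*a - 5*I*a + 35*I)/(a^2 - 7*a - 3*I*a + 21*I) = (a - 5*I)/(a - 3*I)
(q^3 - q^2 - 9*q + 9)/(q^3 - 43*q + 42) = (q^2 - 9)/(q^2 + q - 42)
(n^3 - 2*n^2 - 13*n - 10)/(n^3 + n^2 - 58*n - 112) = (n^2 - 4*n - 5)/(n^2 - n - 56)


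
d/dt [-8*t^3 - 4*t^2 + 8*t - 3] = -24*t^2 - 8*t + 8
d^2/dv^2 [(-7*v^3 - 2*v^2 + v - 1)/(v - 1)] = 2*(-7*v^3 + 21*v^2 - 21*v - 2)/(v^3 - 3*v^2 + 3*v - 1)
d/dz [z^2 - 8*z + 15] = 2*z - 8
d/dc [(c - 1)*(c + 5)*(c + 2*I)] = 3*c^2 + 4*c*(2 + I) - 5 + 8*I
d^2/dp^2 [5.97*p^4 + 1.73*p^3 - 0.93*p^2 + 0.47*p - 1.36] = 71.64*p^2 + 10.38*p - 1.86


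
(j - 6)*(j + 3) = j^2 - 3*j - 18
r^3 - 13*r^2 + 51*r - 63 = (r - 7)*(r - 3)^2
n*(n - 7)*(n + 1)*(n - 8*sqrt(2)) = n^4 - 8*sqrt(2)*n^3 - 6*n^3 - 7*n^2 + 48*sqrt(2)*n^2 + 56*sqrt(2)*n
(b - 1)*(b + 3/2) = b^2 + b/2 - 3/2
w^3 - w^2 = w^2*(w - 1)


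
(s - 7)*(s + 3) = s^2 - 4*s - 21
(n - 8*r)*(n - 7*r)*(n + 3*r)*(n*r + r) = n^4*r - 12*n^3*r^2 + n^3*r + 11*n^2*r^3 - 12*n^2*r^2 + 168*n*r^4 + 11*n*r^3 + 168*r^4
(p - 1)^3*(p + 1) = p^4 - 2*p^3 + 2*p - 1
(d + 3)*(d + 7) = d^2 + 10*d + 21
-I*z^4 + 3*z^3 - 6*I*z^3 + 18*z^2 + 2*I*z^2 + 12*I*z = z*(z + 6)*(z + 2*I)*(-I*z + 1)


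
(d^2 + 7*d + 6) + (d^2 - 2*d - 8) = 2*d^2 + 5*d - 2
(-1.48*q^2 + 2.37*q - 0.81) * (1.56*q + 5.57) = -2.3088*q^3 - 4.5464*q^2 + 11.9373*q - 4.5117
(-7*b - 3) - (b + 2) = -8*b - 5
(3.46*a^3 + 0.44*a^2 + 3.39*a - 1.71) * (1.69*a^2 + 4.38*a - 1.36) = 5.8474*a^5 + 15.8984*a^4 + 2.9507*a^3 + 11.3599*a^2 - 12.1002*a + 2.3256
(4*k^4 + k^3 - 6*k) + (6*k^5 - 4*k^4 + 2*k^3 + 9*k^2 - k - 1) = 6*k^5 + 3*k^3 + 9*k^2 - 7*k - 1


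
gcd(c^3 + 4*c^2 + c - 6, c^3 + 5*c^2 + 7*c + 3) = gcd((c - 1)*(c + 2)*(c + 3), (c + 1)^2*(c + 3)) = c + 3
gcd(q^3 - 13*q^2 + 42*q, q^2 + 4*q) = q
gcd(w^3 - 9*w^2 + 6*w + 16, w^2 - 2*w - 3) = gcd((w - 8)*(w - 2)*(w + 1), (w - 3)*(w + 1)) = w + 1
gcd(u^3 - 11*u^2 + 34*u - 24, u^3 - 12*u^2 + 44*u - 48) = u^2 - 10*u + 24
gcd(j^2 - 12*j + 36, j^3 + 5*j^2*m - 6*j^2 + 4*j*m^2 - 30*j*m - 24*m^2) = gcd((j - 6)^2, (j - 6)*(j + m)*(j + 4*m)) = j - 6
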